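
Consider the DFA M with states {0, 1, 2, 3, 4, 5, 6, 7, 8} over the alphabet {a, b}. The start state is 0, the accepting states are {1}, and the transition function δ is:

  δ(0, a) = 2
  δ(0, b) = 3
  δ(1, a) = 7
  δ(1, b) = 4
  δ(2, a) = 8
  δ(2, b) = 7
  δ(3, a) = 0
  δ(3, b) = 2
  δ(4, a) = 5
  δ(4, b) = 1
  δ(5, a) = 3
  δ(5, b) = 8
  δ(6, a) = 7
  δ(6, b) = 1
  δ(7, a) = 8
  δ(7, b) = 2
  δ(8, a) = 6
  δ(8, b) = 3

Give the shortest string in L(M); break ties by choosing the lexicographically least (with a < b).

A breadth-first search from 0 reaches an accepting state first via the path 0 → 2 → 8 → 6 → 1 on input aaab.
No string of length < 4 is accepted (BFS exhausts all shorter strings without reaching an accepting state), and aaab is the lexicographically least accepting string of length 4.

aaab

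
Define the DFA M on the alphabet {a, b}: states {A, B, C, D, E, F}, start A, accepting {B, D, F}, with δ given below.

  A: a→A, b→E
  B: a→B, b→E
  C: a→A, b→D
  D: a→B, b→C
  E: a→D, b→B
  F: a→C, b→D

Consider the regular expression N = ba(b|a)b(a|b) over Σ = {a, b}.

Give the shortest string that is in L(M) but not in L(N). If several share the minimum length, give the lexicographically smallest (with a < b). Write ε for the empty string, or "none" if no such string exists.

ba

The string ba is accepted by M but not by N.
No shorter string lies in the difference, and ba is the lexicographically first length-2 string in L(M) \ L(N).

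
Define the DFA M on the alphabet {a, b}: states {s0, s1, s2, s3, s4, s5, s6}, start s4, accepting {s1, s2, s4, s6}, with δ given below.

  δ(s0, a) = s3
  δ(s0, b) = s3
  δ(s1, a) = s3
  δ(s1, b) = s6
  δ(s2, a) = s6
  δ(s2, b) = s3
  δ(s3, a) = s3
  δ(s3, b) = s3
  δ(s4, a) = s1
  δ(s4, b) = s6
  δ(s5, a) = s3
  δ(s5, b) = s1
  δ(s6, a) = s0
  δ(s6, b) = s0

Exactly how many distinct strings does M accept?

4

The useful subgraph on states {s1, s4, s6} is acyclic, so L(M) is finite; the longest accepting path visits 3 useful states, giving maximum string length 2.
Counting accepting paths from s4 by length: 1 of length 0, 2 of length 1, 1 of length 2. Total 4.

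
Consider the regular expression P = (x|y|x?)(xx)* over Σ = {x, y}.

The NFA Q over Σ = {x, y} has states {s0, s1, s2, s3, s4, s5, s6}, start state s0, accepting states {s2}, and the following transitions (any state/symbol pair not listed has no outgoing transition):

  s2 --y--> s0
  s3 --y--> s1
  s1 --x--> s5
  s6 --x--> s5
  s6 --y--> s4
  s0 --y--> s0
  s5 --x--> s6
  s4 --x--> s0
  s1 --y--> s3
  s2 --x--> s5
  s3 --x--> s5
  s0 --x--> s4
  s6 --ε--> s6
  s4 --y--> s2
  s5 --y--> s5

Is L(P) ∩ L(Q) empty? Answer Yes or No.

Converting the expression P to a DFA (subset construction, then merging equivalent states) gives the minimal DFA with states {p0, p1, p2, p3, p4}, start state p0, accepting states {p0, p1, p2} and transitions p0: x→p1, y→p2; p1: x→p1, y→p3; p2: x→p4, y→p3; p3: x→p3, y→p3; p4: x→p2, y→p3.
Exploring the product automaton P × Q from the start pair (p0, s0), following both machines on each input symbol, reaches 10 state pairs: (p0, s0), (p1, s4), (p2, s0), (p1, s0), (p3, s2), (p4, s4), (p3, s0), (p3, s5), (p3, s4), (p3, s6).
P accepts in {p0, p1, p2} and Q accepts in {s2}; no reachable pair has both components accepting, so no string drives both machines to acceptance simultaneously and L(P) ∩ L(Q) = ∅.
So no string is accepted by both, and the intersection is empty.

Yes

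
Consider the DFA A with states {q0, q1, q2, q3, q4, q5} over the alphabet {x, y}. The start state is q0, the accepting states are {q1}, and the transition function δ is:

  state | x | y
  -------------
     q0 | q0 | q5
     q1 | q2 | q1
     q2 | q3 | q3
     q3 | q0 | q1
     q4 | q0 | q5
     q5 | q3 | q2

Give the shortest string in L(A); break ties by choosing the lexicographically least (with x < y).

A breadth-first search from q0 reaches an accepting state first via the path q0 → q5 → q3 → q1 on input yxy.
No string of length < 3 is accepted (BFS exhausts all shorter strings without reaching an accepting state), and yxy is the lexicographically least accepting string of length 3.

yxy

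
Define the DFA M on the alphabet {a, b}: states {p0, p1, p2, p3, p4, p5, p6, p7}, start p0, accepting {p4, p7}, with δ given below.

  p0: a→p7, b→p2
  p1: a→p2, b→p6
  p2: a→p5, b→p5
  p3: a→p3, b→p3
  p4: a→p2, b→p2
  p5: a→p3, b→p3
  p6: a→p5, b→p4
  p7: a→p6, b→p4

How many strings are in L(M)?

The useful subgraph on states {p0, p4, p6, p7} is acyclic, so L(M) is finite; the longest accepting path visits 4 useful states, giving maximum string length 3.
Counting accepting paths from p0 by length: 1 of length 1, 1 of length 2, 1 of length 3. Total 3.

3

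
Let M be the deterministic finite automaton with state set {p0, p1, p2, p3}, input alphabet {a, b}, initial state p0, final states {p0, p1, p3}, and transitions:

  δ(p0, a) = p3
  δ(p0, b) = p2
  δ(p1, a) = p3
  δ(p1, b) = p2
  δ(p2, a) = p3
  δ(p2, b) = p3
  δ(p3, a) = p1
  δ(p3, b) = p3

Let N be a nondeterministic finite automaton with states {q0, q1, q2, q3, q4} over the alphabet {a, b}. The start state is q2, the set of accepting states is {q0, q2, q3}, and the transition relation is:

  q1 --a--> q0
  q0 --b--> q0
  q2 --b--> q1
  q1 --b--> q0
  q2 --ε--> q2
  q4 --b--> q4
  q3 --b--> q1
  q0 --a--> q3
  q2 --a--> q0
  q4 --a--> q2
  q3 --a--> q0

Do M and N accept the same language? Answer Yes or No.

Exploring the product automaton M × N from the start pair (p0, q2), following both machines on each input symbol, reaches 4 state pairs: (p0, q2), (p3, q0), (p2, q1), (p1, q3).
M accepts in {p0, p1, p3} and N accepts in {q0, q2, q3}. In every reachable pair the two components are either both accepting — (p0, q2), (p3, q0), (p1, q3) — or both non-accepting, so no string is accepted by exactly one of the machines: L(M) \ L(N) and L(N) \ L(M) are both empty.
Hence every string is accepted by M iff it is accepted by N, and the two languages coincide.

Yes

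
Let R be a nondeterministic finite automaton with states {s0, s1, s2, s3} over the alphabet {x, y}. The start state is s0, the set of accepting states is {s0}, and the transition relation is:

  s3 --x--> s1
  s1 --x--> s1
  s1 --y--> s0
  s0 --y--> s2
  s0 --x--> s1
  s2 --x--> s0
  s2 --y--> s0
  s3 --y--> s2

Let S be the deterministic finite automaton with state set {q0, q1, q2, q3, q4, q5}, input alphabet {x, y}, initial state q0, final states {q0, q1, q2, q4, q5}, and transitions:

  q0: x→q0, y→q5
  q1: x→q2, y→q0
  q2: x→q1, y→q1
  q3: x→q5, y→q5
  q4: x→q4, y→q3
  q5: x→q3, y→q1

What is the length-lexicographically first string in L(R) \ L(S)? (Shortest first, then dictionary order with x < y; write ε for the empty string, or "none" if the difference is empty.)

The string yx is accepted by R but not by S.
No shorter string lies in the difference, and yx is the lexicographically first length-2 string in L(R) \ L(S).

yx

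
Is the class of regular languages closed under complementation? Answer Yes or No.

Yes

Take a complete DFA for L and swap accepting and non-accepting states; the resulting DFA accepts exactly Σ* \ L.
So the regular languages are closed under complement.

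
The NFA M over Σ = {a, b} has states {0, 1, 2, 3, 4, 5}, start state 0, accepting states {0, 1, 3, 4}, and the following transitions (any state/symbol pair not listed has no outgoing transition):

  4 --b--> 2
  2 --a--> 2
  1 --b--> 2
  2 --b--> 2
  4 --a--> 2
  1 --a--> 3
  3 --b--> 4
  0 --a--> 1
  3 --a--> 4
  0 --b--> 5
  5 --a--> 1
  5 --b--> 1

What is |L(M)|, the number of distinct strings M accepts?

The useful subgraph on states {0, 1, 3, 4, 5} is acyclic, so L(M) is finite; the longest accepting path visits 5 useful states, giving maximum string length 4.
Counting accepting paths from 0 by length: 1 of length 0, 1 of length 1, 3 of length 2, 4 of length 3, 4 of length 4. Total 13.

13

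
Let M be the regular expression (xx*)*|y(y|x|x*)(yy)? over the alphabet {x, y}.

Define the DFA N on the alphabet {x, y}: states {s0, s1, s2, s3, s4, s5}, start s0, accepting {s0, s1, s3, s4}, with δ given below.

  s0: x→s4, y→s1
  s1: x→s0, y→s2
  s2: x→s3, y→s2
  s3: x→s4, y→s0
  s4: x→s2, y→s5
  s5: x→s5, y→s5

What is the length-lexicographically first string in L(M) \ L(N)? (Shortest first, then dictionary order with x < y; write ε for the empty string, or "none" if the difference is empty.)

xx

The string xx is accepted by M but not by N.
No shorter string lies in the difference, and xx is the lexicographically first length-2 string in L(M) \ L(N).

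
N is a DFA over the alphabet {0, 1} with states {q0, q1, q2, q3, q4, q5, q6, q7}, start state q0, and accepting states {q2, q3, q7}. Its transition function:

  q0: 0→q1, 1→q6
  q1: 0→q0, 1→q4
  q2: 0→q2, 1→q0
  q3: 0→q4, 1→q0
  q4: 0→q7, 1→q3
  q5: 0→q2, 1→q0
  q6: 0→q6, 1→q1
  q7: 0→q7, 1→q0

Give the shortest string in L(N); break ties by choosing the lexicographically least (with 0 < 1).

A breadth-first search from q0 reaches an accepting state first via the path q0 → q1 → q4 → q7 on input 010.
No string of length < 3 is accepted (BFS exhausts all shorter strings without reaching an accepting state), and 010 is the lexicographically least accepting string of length 3.

010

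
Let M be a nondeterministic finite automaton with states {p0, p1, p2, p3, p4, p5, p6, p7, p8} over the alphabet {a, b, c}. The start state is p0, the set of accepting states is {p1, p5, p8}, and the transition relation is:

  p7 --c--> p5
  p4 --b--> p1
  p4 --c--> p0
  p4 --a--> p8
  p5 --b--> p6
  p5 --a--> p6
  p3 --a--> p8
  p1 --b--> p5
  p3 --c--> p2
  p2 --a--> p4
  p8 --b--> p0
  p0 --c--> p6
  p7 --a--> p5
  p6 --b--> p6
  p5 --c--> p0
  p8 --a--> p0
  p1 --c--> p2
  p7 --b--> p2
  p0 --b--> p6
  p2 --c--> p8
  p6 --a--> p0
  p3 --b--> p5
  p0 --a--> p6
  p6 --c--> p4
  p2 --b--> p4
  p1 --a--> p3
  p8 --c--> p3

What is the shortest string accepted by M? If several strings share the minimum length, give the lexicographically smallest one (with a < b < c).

aca

A breadth-first search from p0 reaches an accepting state first via the path p0 → p6 → p4 → p8 on input aca.
No string of length < 3 is accepted (BFS exhausts all shorter strings without reaching an accepting state), and aca is the lexicographically least accepting string of length 3.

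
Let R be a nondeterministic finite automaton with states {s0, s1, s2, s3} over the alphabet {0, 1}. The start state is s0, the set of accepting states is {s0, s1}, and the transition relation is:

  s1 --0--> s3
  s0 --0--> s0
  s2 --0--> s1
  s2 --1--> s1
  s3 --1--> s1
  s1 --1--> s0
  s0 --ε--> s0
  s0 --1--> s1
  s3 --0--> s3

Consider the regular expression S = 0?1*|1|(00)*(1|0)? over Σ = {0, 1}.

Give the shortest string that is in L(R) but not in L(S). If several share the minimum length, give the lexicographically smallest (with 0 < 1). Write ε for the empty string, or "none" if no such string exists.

The string 101 is accepted by R but not by S.
No shorter string lies in the difference, and 101 is the lexicographically first length-3 string in L(R) \ L(S).

101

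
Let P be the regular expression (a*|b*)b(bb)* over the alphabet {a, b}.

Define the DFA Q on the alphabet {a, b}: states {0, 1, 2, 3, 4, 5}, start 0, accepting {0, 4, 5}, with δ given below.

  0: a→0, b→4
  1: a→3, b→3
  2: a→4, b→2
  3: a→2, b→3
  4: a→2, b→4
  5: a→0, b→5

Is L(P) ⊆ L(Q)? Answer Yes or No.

Converting the expression P to a DFA (subset construction, then merging equivalent states) gives the minimal DFA with states {p0, p1, p2, p3, p4, p5}, start state p0, accepting states {p2, p3} and transitions p0: a→p1, b→p2; p1: a→p1, b→p3; p2: a→p4, b→p2; p3: a→p4, b→p5; p4: a→p4, b→p4; p5: a→p4, b→p3.
Exploring the product automaton P × Q from the start pair (p0, 0), following both machines on each input symbol, reaches 7 state pairs: (p0, 0), (p1, 0), (p2, 4), (p3, 4), (p4, 2), (p5, 4), (p4, 4).
P accepts in {p2, p3} and Q accepts in {0, 4, 5}. The reachable pairs whose P-component is accepting are (p2, 4), (p3, 4); in each of them the Q-component is accepting too, so the product for L(P) \ L(Q) (P-component accepting, Q-component rejecting) has no reachable accepting pair and the difference is empty.
Hence every string in L(P) is also in L(Q).

Yes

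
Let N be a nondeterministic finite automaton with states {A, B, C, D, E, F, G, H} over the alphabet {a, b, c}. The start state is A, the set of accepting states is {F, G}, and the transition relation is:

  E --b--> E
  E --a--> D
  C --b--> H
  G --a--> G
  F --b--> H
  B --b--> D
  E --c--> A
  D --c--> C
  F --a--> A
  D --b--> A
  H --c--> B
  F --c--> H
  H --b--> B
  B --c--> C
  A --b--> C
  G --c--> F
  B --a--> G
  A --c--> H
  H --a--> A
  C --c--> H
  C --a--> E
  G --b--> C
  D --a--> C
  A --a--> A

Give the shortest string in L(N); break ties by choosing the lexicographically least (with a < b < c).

cba

A breadth-first search from A reaches an accepting state first via the path A → H → B → G on input cba.
No string of length < 3 is accepted (BFS exhausts all shorter strings without reaching an accepting state), and cba is the lexicographically least accepting string of length 3.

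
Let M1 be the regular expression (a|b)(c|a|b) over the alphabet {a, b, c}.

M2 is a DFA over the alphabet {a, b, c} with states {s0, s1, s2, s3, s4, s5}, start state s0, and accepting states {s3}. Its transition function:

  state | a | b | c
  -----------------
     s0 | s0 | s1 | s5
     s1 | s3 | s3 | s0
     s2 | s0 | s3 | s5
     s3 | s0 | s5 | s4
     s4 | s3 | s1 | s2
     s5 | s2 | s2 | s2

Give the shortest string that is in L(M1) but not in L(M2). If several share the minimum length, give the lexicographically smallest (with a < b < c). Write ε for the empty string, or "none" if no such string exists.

The string aa is accepted by M1 but not by M2.
No shorter string lies in the difference, and aa is the lexicographically first length-2 string in L(M1) \ L(M2).

aa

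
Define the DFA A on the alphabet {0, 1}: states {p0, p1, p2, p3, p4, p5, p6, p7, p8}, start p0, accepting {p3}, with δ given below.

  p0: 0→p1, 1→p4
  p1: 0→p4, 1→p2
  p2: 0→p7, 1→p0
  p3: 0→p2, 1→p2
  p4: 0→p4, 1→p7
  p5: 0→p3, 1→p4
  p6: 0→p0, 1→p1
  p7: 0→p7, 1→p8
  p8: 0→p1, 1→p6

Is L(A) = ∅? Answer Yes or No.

Yes

The states reachable from the start state are {p0, p1, p2, p4, p6, p7, p8}.
None of the accepting states {p3} is reachable, so no string is accepted and L(A) = ∅.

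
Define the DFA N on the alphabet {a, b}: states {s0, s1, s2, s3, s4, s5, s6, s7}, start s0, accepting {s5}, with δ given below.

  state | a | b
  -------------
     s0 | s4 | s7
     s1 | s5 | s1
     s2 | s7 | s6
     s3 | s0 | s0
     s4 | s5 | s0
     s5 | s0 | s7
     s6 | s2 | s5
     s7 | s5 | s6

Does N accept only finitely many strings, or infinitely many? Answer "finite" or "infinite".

infinite

State s0 is reachable from the start and can reach an accepting state, and it lies on the cycle s0 → s4 → s0.
Traversing that cycle any number of times yields accepted strings of unbounded length, so the language is infinite.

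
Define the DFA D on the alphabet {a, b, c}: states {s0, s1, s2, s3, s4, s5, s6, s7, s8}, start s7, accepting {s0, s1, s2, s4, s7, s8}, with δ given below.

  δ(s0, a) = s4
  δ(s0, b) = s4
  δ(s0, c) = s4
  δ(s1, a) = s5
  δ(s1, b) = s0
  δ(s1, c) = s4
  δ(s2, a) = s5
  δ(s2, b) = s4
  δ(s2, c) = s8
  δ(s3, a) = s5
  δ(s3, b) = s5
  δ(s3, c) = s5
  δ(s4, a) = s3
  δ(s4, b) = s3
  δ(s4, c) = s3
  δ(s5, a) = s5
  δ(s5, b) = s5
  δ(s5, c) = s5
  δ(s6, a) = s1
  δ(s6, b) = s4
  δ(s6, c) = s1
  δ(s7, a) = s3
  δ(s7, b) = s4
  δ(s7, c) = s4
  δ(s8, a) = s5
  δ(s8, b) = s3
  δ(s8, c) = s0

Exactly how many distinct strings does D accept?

3

The useful subgraph on states {s4, s7} is acyclic, so L(D) is finite; the longest accepting path visits 2 useful states, giving maximum string length 1.
Counting accepting paths from s7 by length: 1 of length 0, 2 of length 1. Total 3.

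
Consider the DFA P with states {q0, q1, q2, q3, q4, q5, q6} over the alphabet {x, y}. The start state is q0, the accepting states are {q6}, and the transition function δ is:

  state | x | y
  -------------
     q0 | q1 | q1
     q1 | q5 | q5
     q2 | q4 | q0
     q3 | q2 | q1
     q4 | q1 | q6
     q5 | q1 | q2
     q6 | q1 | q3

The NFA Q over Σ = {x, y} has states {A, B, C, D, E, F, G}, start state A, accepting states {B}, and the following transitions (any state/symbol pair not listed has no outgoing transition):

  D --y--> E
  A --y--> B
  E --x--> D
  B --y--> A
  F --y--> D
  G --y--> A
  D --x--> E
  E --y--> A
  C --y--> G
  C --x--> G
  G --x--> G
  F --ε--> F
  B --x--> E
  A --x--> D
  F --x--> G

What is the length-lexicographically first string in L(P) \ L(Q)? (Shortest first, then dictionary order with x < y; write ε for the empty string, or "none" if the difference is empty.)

xxyxy

The string xxyxy is accepted by P but not by Q.
No shorter string lies in the difference, and xxyxy is the lexicographically first length-5 string in L(P) \ L(Q).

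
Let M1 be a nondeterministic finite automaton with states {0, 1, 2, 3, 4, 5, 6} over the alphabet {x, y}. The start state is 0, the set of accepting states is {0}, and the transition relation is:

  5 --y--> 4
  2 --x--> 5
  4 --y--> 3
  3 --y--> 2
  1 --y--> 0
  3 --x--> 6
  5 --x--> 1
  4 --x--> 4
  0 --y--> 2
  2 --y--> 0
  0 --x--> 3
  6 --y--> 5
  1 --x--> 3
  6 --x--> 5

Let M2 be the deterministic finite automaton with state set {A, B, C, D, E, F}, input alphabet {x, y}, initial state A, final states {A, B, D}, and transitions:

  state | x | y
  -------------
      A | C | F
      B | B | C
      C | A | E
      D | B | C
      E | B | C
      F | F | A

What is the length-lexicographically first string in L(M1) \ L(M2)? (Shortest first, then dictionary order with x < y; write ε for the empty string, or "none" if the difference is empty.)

xyy

The string xyy is accepted by M1 but not by M2.
No shorter string lies in the difference, and xyy is the lexicographically first length-3 string in L(M1) \ L(M2).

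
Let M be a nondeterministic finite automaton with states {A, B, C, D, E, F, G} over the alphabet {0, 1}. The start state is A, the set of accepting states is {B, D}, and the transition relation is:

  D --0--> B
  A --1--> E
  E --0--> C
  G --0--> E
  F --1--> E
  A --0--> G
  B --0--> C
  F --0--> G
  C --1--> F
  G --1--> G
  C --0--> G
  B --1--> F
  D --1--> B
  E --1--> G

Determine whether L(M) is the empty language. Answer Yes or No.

Yes

The states reachable from the start state are {A, C, E, F, G}.
None of the accepting states {B, D} is reachable, so no string is accepted and L(M) = ∅.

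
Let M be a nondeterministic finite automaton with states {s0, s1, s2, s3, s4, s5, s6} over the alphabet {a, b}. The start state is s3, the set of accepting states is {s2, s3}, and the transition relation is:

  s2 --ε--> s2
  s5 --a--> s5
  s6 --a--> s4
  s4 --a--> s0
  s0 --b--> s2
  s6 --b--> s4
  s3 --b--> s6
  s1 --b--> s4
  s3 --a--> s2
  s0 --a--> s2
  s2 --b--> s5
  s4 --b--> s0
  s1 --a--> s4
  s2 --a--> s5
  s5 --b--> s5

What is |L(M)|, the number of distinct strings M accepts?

10

The useful subgraph on states {s0, s2, s3, s4, s6} is acyclic, so L(M) is finite; the longest accepting path visits 5 useful states, giving maximum string length 4.
Counting accepting paths from s3 by length: 1 of length 0, 1 of length 1, 8 of length 4. Total 10.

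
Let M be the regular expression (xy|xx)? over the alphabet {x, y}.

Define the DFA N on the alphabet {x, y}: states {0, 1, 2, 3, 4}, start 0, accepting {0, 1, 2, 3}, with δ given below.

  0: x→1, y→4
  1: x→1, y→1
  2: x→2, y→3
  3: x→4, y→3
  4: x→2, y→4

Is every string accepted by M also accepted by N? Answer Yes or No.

Yes

Converting the expression M to a DFA (subset construction, then merging equivalent states) gives the minimal DFA with states {m0, m1, m2, m3}, start state m0, accepting states {m0, m3} and transitions m0: x→m1, y→m2; m1: x→m3, y→m3; m2: x→m2, y→m2; m3: x→m2, y→m2.
Exploring the product automaton M × N from the start pair (m0, 0), following both machines on each input symbol, reaches 7 state pairs: (m0, 0), (m1, 1), (m2, 4), (m3, 1), (m2, 2), (m2, 1), (m2, 3).
M accepts in {m0, m3} and N accepts in {0, 1, 2, 3}. The reachable pairs whose M-component is accepting are (m0, 0), (m3, 1); in each of them the N-component is accepting too, so the product for L(M) \ L(N) (M-component accepting, N-component rejecting) has no reachable accepting pair and the difference is empty.
Hence every string in L(M) is also in L(N).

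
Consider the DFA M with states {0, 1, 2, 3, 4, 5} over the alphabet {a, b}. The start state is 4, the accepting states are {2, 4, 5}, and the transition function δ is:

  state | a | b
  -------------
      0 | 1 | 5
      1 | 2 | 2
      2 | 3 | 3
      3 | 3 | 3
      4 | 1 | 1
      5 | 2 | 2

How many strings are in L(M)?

The useful subgraph on states {1, 2, 4} is acyclic, so L(M) is finite; the longest accepting path visits 3 useful states, giving maximum string length 2.
Counting accepting paths from 4 by length: 1 of length 0, 4 of length 2. Total 5.

5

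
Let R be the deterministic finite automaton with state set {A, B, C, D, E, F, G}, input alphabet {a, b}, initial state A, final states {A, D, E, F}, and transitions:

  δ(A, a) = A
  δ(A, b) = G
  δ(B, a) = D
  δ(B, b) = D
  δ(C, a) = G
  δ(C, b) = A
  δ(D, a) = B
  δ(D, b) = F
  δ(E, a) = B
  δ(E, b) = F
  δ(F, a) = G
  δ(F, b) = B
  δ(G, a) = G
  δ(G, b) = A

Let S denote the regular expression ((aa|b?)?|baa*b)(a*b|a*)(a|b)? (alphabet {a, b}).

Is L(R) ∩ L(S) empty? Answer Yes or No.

The empty string ε is accepted by both R and S.
Hence L(R) ∩ L(S) ≠ ∅.

No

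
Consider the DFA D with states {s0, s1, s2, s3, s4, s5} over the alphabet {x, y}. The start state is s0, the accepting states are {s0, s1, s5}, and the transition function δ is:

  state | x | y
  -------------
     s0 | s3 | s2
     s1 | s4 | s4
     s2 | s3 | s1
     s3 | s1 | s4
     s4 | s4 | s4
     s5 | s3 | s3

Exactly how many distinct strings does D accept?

The useful subgraph on states {s0, s1, s2, s3} is acyclic, so L(D) is finite; the longest accepting path visits 4 useful states, giving maximum string length 3.
Counting accepting paths from s0 by length: 1 of length 0, 2 of length 2, 1 of length 3. Total 4.

4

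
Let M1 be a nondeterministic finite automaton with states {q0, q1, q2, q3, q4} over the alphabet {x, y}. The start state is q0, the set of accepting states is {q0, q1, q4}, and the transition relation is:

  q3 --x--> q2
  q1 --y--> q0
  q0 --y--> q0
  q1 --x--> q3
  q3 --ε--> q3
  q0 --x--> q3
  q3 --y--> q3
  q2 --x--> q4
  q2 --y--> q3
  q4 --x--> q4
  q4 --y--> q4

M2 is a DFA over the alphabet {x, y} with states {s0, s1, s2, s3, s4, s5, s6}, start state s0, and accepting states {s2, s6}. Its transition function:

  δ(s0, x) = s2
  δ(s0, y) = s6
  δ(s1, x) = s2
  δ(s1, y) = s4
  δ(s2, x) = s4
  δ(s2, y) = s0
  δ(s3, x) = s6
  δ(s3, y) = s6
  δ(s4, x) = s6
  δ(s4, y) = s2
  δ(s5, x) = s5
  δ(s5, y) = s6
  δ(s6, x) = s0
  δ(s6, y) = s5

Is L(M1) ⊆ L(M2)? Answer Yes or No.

No

The empty string ε is in L(M1) but not in L(M2).
So L(M1) ⊄ L(M2).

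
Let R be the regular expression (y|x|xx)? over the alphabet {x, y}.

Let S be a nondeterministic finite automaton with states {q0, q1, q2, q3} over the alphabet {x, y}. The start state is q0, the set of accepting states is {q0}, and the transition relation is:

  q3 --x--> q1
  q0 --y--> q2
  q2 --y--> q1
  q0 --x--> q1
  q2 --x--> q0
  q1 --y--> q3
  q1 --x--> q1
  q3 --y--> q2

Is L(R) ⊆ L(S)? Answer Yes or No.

The string x is in L(R) but not in L(S).
So L(R) ⊄ L(S).

No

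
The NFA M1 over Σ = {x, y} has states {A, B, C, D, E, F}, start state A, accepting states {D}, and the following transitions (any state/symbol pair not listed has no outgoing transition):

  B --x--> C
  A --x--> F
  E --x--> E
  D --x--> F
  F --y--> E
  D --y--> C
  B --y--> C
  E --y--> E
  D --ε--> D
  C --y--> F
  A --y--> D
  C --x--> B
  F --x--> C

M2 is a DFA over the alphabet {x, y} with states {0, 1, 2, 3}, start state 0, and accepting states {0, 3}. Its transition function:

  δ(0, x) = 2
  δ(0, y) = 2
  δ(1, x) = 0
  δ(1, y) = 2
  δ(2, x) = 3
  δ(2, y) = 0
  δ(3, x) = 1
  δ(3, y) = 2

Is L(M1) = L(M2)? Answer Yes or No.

No

The string y is accepted by M1 but rejected by M2.
So L(M1) ≠ L(M2).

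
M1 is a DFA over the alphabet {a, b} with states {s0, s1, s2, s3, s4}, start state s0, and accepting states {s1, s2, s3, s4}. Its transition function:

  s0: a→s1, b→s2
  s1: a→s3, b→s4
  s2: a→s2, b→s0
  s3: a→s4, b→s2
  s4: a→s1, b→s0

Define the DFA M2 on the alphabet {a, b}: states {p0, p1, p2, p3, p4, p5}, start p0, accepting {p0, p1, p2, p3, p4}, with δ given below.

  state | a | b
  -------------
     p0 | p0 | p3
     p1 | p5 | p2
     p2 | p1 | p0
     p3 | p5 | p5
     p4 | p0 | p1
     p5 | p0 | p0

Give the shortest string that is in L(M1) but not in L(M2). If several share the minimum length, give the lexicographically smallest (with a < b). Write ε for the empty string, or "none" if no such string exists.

ba

The string ba is accepted by M1 but not by M2.
No shorter string lies in the difference, and ba is the lexicographically first length-2 string in L(M1) \ L(M2).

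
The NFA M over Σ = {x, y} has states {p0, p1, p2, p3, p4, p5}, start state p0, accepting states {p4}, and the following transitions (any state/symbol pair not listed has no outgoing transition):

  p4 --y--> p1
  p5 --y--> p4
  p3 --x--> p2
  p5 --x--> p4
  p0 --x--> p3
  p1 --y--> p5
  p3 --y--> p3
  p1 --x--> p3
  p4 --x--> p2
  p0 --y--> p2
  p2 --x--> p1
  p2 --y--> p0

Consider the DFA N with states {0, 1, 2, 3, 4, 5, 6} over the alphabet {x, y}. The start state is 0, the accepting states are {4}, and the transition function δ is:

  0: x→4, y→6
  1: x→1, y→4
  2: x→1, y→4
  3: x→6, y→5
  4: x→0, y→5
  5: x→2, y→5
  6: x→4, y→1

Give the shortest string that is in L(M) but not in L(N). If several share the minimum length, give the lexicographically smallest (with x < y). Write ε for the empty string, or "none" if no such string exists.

yxyx

The string yxyx is accepted by M but not by N.
No shorter string lies in the difference, and yxyx is the lexicographically first length-4 string in L(M) \ L(N).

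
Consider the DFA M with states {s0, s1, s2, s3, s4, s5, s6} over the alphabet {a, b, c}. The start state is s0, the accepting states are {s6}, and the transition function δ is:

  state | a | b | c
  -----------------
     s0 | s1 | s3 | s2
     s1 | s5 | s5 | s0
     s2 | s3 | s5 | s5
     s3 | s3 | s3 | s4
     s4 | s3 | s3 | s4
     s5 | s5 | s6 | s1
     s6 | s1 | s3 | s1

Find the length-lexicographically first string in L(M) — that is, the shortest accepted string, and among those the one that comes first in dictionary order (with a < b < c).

aab

A breadth-first search from s0 reaches an accepting state first via the path s0 → s1 → s5 → s6 on input aab.
No string of length < 3 is accepted (BFS exhausts all shorter strings without reaching an accepting state), and aab is the lexicographically least accepting string of length 3.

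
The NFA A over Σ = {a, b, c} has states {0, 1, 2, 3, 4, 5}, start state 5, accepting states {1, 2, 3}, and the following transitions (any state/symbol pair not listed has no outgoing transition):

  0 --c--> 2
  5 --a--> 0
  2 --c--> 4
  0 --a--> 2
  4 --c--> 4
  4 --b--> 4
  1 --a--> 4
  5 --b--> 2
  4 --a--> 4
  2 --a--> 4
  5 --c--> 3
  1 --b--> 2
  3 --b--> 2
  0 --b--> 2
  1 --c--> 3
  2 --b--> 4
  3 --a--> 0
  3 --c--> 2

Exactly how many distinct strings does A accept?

The useful subgraph on states {0, 2, 3, 5} is acyclic, so L(A) is finite; the longest accepting path visits 4 useful states, giving maximum string length 3.
Counting accepting paths from 5 by length: 2 of length 1, 5 of length 2, 3 of length 3. Total 10.

10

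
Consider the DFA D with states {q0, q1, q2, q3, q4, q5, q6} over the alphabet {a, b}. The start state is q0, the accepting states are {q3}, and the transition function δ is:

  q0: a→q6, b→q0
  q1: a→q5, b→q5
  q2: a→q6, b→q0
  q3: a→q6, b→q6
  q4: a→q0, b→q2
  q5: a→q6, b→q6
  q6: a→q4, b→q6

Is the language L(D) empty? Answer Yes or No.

The states reachable from the start state are {q0, q2, q4, q6}.
None of the accepting states {q3} is reachable, so no string is accepted and L(D) = ∅.

Yes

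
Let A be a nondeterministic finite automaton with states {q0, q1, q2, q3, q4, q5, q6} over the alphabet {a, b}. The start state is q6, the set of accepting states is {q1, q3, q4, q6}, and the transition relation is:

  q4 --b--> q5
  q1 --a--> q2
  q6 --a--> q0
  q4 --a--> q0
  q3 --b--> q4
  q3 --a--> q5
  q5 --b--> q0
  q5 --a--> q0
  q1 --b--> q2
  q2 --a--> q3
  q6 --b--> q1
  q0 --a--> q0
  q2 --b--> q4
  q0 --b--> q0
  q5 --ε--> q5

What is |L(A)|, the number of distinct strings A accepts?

The useful subgraph on states {q1, q2, q3, q4, q6} is acyclic, so L(A) is finite; the longest accepting path visits 5 useful states, giving maximum string length 4.
Counting accepting paths from q6 by length: 1 of length 0, 1 of length 1, 4 of length 3, 2 of length 4. Total 8.

8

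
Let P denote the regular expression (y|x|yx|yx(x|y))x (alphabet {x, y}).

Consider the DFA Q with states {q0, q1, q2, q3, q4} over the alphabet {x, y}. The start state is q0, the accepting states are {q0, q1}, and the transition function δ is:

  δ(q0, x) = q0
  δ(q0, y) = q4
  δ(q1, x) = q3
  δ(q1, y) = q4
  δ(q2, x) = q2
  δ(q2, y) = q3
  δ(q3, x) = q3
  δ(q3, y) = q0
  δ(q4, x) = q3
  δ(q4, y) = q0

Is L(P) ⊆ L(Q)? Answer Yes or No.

The string yx is in L(P) but not in L(Q).
So L(P) ⊄ L(Q).

No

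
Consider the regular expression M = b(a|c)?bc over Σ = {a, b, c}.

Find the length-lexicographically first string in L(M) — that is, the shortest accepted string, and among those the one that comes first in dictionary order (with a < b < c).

By inspection of the expression, no string of length less than 3 matches, and bbc is the lexicographically first match of length 3.

bbc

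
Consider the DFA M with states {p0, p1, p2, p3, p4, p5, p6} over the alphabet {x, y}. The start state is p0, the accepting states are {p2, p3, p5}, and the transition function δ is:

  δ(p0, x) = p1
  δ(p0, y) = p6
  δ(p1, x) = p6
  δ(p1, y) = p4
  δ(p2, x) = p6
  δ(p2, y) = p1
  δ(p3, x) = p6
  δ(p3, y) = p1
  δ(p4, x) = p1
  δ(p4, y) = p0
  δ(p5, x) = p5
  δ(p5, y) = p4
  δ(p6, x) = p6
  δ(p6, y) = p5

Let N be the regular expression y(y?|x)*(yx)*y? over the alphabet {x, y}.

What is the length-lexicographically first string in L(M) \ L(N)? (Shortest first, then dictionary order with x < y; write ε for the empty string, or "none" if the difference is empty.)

xxy

The string xxy is accepted by M but not by N.
No shorter string lies in the difference, and xxy is the lexicographically first length-3 string in L(M) \ L(N).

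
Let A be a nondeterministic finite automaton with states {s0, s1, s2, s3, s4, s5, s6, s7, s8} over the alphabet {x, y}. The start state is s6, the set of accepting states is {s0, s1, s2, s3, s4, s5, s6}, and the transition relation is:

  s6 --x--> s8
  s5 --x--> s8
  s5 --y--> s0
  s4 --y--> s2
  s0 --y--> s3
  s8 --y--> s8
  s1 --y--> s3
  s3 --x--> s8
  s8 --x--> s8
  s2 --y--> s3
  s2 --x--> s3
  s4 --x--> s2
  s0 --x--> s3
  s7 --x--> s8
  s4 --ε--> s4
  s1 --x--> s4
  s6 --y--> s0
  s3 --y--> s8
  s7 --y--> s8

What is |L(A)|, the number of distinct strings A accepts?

The useful subgraph on states {s0, s3, s6} is acyclic, so L(A) is finite; the longest accepting path visits 3 useful states, giving maximum string length 2.
Counting accepting paths from s6 by length: 1 of length 0, 1 of length 1, 2 of length 2. Total 4.

4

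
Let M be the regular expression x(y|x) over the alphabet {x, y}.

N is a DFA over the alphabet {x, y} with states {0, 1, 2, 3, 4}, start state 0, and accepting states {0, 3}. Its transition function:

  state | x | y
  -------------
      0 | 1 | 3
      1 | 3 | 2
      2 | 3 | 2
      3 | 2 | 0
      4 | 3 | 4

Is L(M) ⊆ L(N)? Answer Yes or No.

The string xy is in L(M) but not in L(N).
So L(M) ⊄ L(N).

No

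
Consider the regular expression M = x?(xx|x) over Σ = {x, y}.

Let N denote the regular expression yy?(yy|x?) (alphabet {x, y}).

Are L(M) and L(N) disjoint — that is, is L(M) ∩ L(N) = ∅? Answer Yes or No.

Converting the expression M to a DFA (subset construction, then merging equivalent states) gives the minimal DFA with states {m0, m1, m2, m3, m4}, start state m0, accepting states {m1, m3, m4} and transitions m0: x→m1, y→m2; m1: x→m3, y→m2; m2: x→m2, y→m2; m3: x→m4, y→m2; m4: x→m2, y→m2.
Converting the expression N to a DFA (subset construction, then merging equivalent states) gives the minimal DFA with states {n0, n1, n2, n3, n4, n5}, start state n0, accepting states {n2, n3, n4, n5} and transitions n0: x→n1, y→n2; n1: x→n1, y→n1; n2: x→n3, y→n4; n3: x→n1, y→n1; n4: x→n3, y→n5; n5: x→n1, y→n3.
Exploring the product automaton M × N from the start pair (m0, n0), following both machines on each input symbol, reaches 9 state pairs: (m0, n0), (m1, n1), (m2, n2), (m3, n1), (m2, n1), (m2, n3), (m2, n4), (m4, n1), (m2, n5).
M accepts in {m1, m3, m4} and N accepts in {n2, n3, n4, n5}; no reachable pair has both components accepting, so no string drives both machines to acceptance simultaneously and L(M) ∩ L(N) = ∅.
So no string is accepted by both, and the intersection is empty.

Yes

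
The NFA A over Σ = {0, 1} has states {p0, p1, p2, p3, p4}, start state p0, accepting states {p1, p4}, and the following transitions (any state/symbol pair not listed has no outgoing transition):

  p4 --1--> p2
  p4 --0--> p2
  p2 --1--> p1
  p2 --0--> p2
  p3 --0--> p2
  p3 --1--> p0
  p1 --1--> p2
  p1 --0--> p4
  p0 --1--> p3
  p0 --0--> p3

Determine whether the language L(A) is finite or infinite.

State p0 is reachable from the start and can reach an accepting state, and it lies on the cycle p0 → p3 → p0.
Traversing that cycle any number of times yields accepted strings of unbounded length, so the language is infinite.

infinite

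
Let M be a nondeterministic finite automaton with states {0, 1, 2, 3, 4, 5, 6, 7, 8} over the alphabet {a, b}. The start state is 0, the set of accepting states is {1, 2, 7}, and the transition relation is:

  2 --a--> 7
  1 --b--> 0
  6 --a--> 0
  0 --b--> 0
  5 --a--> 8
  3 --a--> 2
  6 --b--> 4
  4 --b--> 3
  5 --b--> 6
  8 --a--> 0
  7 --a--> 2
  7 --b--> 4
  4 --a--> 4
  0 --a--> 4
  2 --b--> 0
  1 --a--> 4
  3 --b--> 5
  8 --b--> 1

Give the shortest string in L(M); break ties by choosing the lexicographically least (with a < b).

aba

A breadth-first search from 0 reaches an accepting state first via the path 0 → 4 → 3 → 2 on input aba.
No string of length < 3 is accepted (BFS exhausts all shorter strings without reaching an accepting state), and aba is the lexicographically least accepting string of length 3.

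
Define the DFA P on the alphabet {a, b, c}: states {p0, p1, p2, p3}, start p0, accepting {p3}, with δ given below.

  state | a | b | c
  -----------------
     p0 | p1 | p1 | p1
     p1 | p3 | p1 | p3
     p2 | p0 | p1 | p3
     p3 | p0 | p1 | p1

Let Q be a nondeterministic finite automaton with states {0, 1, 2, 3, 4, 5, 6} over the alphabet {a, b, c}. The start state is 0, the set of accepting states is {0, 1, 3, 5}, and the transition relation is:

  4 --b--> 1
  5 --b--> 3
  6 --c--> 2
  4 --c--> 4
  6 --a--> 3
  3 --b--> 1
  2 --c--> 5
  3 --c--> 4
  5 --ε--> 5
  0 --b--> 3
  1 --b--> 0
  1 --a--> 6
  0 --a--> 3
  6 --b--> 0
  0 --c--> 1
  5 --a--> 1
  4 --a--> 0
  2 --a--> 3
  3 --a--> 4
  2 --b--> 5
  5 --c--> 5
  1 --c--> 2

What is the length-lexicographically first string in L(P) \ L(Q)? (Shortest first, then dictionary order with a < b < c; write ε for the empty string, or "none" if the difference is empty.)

The string aa is accepted by P but not by Q.
No shorter string lies in the difference, and aa is the lexicographically first length-2 string in L(P) \ L(Q).

aa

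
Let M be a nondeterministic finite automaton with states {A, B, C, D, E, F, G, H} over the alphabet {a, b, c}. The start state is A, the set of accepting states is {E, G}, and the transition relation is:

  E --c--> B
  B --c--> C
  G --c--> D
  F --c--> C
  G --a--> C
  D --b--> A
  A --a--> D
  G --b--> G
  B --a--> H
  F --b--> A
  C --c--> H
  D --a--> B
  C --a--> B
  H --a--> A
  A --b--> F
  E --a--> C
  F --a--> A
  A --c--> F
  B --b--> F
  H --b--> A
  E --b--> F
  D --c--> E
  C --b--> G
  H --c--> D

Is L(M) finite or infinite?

State A is reachable from the start and can reach an accepting state, and it lies on the cycle A → D → A.
Traversing that cycle any number of times yields accepted strings of unbounded length, so the language is infinite.

infinite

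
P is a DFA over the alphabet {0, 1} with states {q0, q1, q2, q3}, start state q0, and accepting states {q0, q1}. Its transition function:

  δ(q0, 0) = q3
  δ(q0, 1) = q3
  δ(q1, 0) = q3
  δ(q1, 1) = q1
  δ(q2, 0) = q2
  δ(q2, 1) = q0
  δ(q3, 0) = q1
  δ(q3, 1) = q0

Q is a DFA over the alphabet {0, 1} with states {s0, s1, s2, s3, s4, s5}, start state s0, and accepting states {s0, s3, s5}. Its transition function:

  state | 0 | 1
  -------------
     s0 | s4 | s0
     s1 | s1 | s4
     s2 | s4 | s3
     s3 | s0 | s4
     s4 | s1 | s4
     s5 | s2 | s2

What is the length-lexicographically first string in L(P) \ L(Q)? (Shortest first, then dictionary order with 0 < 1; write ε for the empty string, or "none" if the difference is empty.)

The string 00 is accepted by P but not by Q.
No shorter string lies in the difference, and 00 is the lexicographically first length-2 string in L(P) \ L(Q).

00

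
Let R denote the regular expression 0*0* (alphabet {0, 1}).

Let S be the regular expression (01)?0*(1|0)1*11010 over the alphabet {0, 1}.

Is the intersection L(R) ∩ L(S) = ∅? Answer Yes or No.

Yes

Converting the expression R to a DFA (subset construction, then merging equivalent states) gives the minimal DFA with states {r0, r1}, start state r0, accepting states {r0} and transitions r0: 0→r0, 1→r1; r1: 0→r1, 1→r1.
Converting the expression S to a DFA (subset construction, then merging equivalent states) gives the minimal DFA with states {s0, s1, s2, s3, s4, s5, s6, s7, s8, s9, s10}, start state s0, accepting states {s10} and transitions s0: 0→s1, 1→s2; s1: 0→s3, 1→s4; s2: 0→s5, 1→s6; s3: 0→s3, 1→s6; s4: 0→s3, 1→s7; s5: 0→s5, 1→s5; s6: 0→s5, 1→s7; s7: 0→s8, 1→s7; s8: 0→s5, 1→s9; s9: 0→s10, 1→s5; s10: 0→s5, 1→s5.
Exploring the product automaton R × S from the start pair (r0, s0), following both machines on each input symbol, reaches 12 state pairs: (r0, s0), (r0, s1), (r1, s2), (r0, s3), (r1, s4), (r1, s5), (r1, s6), (r1, s3), (r1, s7), (r1, s8), (r1, s9), (r1, s10).
R accepts in {r0} and S accepts in {s10}; no reachable pair has both components accepting, so no string drives both machines to acceptance simultaneously and L(R) ∩ L(S) = ∅.
So no string is accepted by both, and the intersection is empty.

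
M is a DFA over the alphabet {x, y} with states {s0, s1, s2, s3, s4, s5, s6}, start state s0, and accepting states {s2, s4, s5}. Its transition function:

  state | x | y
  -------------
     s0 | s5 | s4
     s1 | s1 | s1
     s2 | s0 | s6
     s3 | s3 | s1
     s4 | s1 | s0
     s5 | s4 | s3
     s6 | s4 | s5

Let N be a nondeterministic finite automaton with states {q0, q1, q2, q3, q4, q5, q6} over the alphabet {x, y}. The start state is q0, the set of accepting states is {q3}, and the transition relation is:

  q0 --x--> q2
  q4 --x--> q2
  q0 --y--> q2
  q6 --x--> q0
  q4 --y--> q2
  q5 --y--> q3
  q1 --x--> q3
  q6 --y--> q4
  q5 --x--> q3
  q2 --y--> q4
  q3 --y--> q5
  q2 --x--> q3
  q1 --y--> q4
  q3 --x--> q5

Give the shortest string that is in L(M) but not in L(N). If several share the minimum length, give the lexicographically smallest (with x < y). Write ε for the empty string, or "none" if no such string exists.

The string x is accepted by M but not by N.
No shorter string lies in the difference, and x is the lexicographically first length-1 string in L(M) \ L(N).

x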